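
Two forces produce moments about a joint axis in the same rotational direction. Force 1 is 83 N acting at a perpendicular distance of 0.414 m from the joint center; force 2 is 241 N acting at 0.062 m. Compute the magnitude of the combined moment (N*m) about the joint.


M = F1 * d1 + F2 * d2
M = 83 * 0.414 + 241 * 0.062
M = 34.3620 + 14.9420
M = 49.3040


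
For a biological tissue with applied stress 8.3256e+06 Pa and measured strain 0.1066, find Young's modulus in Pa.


E = stress / strain
E = 8.3256e+06 / 0.1066
E = 7.8101e+07


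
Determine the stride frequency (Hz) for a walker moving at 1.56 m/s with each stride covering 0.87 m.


f = v / stride_length
f = 1.56 / 0.87
f = 1.7931


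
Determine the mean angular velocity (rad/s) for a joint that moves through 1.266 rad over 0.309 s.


omega = delta_theta / delta_t
omega = 1.266 / 0.309
omega = 4.0971


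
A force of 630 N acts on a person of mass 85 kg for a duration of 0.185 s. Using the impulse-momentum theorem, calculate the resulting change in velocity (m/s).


J = F * dt = 630 * 0.185 = 116.5500 N*s
delta_v = J / m
delta_v = 116.5500 / 85
delta_v = 1.3712


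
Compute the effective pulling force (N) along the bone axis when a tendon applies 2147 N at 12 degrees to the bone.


F_eff = F_tendon * cos(theta)
theta = 12 deg = 0.2094 rad
cos(theta) = 0.9781
F_eff = 2147 * 0.9781
F_eff = 2100.0829


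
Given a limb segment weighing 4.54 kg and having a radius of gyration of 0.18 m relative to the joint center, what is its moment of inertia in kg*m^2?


I = m * k^2
I = 4.54 * 0.18^2
k^2 = 0.0324
I = 0.1471


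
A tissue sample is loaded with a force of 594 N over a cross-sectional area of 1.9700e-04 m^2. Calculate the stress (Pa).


stress = F / A
stress = 594 / 1.9700e-04
stress = 3.0152e+06


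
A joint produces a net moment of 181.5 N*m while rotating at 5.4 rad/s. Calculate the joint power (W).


P = M * omega
P = 181.5 * 5.4
P = 980.1000


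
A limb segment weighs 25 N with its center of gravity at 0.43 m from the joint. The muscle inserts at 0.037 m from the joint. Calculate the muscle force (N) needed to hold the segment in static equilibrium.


F_muscle = W * d_load / d_muscle
F_muscle = 25 * 0.43 / 0.037
Numerator = 10.7500
F_muscle = 290.5405


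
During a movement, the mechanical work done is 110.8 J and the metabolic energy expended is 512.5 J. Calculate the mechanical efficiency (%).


eta = (W_mech / E_meta) * 100
eta = (110.8 / 512.5) * 100
ratio = 0.2162
eta = 21.6195


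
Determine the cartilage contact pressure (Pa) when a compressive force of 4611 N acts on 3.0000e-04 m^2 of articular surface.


P = F / A
P = 4611 / 3.0000e-04
P = 1.5370e+07


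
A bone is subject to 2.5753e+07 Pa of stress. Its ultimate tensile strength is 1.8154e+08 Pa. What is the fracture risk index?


FRI = applied / ultimate
FRI = 2.5753e+07 / 1.8154e+08
FRI = 0.1419


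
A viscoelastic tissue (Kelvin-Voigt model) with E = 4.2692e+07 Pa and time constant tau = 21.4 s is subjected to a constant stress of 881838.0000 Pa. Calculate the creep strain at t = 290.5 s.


epsilon(t) = (sigma/E) * (1 - exp(-t/tau))
sigma/E = 881838.0000 / 4.2692e+07 = 0.0207
exp(-t/tau) = exp(-290.5 / 21.4) = 1.2722e-06
epsilon = 0.0207 * (1 - 1.2722e-06)
epsilon = 0.0207


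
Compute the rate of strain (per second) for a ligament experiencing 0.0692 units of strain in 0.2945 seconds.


strain_rate = delta_strain / delta_t
strain_rate = 0.0692 / 0.2945
strain_rate = 0.2350


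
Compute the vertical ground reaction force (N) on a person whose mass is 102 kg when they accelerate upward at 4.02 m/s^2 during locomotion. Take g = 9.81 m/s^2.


GRF = m * (g + a)
GRF = 102 * (9.81 + 4.02)
GRF = 102 * 13.8300
GRF = 1410.6600


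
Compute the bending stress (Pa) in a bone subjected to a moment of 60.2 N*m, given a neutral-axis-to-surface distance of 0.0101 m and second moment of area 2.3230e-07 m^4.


sigma = M * c / I
sigma = 60.2 * 0.0101 / 2.3230e-07
M * c = 0.6080
sigma = 2.6174e+06


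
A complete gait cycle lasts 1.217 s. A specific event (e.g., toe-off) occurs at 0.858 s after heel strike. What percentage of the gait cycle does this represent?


pct = (event_time / cycle_time) * 100
pct = (0.858 / 1.217) * 100
ratio = 0.7050
pct = 70.5012


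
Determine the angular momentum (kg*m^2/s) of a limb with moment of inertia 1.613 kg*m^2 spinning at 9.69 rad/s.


L = I * omega
L = 1.613 * 9.69
L = 15.6300


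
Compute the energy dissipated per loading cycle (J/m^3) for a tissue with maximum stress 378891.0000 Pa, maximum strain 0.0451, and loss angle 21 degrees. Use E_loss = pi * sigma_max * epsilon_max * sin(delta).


E_loss = pi * sigma_max * epsilon_max * sin(delta)
delta = 21 deg = 0.3665 rad
sin(delta) = 0.3584
E_loss = pi * 378891.0000 * 0.0451 * 0.3584
E_loss = 19238.4406


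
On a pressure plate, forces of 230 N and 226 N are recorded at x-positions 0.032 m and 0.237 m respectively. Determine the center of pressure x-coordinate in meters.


COP_x = (F1*x1 + F2*x2) / (F1 + F2)
COP_x = (230*0.032 + 226*0.237) / (230 + 226)
Numerator = 60.9220
Denominator = 456
COP_x = 0.1336


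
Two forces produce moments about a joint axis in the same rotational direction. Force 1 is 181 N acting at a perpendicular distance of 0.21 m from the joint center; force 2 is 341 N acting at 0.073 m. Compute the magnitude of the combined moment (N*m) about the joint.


M = F1 * d1 + F2 * d2
M = 181 * 0.21 + 341 * 0.073
M = 38.0100 + 24.8930
M = 62.9030


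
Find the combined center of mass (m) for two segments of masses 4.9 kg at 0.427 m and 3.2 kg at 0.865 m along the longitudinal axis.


COM = (m1*x1 + m2*x2) / (m1 + m2)
COM = (4.9*0.427 + 3.2*0.865) / (4.9 + 3.2)
Numerator = 4.8603
Denominator = 8.1000
COM = 0.6000


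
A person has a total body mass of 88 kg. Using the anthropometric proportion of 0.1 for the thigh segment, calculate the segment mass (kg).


m_segment = body_mass * fraction
m_segment = 88 * 0.1
m_segment = 8.8000


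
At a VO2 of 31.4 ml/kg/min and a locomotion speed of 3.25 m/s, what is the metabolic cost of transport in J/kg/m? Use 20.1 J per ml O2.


Power per kg = VO2 * 20.1 / 60
Power per kg = 31.4 * 20.1 / 60 = 10.5190 W/kg
Cost = power_per_kg / speed
Cost = 10.5190 / 3.25
Cost = 3.2366


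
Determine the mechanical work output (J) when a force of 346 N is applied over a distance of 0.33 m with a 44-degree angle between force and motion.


W = F * d * cos(theta)
theta = 44 deg = 0.7679 rad
cos(theta) = 0.7193
W = 346 * 0.33 * 0.7193
W = 82.1342


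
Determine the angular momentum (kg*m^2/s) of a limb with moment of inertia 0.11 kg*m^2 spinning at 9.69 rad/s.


L = I * omega
L = 0.11 * 9.69
L = 1.0659


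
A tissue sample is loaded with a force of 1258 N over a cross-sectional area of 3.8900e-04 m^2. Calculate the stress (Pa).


stress = F / A
stress = 1258 / 3.8900e-04
stress = 3.2339e+06


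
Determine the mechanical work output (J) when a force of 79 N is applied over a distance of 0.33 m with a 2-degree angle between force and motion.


W = F * d * cos(theta)
theta = 2 deg = 0.0349 rad
cos(theta) = 0.9994
W = 79 * 0.33 * 0.9994
W = 26.0541


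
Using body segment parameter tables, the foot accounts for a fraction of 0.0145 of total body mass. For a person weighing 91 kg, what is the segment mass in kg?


m_segment = body_mass * fraction
m_segment = 91 * 0.0145
m_segment = 1.3195


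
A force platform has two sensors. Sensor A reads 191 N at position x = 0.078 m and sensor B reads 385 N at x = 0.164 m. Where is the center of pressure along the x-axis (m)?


COP_x = (F1*x1 + F2*x2) / (F1 + F2)
COP_x = (191*0.078 + 385*0.164) / (191 + 385)
Numerator = 78.0380
Denominator = 576
COP_x = 0.1355


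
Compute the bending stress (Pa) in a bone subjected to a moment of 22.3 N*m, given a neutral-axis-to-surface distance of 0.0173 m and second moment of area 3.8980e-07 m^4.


sigma = M * c / I
sigma = 22.3 * 0.0173 / 3.8980e-07
M * c = 0.3858
sigma = 989712.6732


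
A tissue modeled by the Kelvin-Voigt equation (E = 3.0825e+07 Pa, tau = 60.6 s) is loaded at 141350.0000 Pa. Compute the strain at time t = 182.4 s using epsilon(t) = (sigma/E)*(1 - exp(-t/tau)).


epsilon(t) = (sigma/E) * (1 - exp(-t/tau))
sigma/E = 141350.0000 / 3.0825e+07 = 0.0046
exp(-t/tau) = exp(-182.4 / 60.6) = 0.0493
epsilon = 0.0046 * (1 - 0.0493)
epsilon = 0.0044


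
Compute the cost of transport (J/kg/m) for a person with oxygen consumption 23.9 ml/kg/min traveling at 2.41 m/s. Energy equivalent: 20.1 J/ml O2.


Power per kg = VO2 * 20.1 / 60
Power per kg = 23.9 * 20.1 / 60 = 8.0065 W/kg
Cost = power_per_kg / speed
Cost = 8.0065 / 2.41
Cost = 3.3222


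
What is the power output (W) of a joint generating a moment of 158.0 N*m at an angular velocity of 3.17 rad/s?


P = M * omega
P = 158.0 * 3.17
P = 500.8600


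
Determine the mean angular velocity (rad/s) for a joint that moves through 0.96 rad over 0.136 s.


omega = delta_theta / delta_t
omega = 0.96 / 0.136
omega = 7.0588


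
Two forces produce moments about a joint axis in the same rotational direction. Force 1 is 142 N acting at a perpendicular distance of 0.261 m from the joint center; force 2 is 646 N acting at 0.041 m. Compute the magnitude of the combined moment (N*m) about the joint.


M = F1 * d1 + F2 * d2
M = 142 * 0.261 + 646 * 0.041
M = 37.0620 + 26.4860
M = 63.5480


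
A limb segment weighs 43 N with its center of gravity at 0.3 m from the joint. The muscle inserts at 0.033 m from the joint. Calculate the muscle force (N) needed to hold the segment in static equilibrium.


F_muscle = W * d_load / d_muscle
F_muscle = 43 * 0.3 / 0.033
Numerator = 12.9000
F_muscle = 390.9091


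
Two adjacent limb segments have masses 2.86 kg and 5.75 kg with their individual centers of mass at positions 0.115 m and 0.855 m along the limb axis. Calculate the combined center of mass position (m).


COM = (m1*x1 + m2*x2) / (m1 + m2)
COM = (2.86*0.115 + 5.75*0.855) / (2.86 + 5.75)
Numerator = 5.2451
Denominator = 8.6100
COM = 0.6092


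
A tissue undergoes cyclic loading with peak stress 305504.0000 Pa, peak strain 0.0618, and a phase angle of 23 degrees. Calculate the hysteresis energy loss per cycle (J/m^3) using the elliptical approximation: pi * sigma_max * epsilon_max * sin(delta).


E_loss = pi * sigma_max * epsilon_max * sin(delta)
delta = 23 deg = 0.4014 rad
sin(delta) = 0.3907
E_loss = pi * 305504.0000 * 0.0618 * 0.3907
E_loss = 23175.7213


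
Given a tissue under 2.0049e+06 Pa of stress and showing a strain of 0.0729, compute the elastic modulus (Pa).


E = stress / strain
E = 2.0049e+06 / 0.0729
E = 2.7502e+07


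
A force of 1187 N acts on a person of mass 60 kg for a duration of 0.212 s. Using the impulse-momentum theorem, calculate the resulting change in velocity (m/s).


J = F * dt = 1187 * 0.212 = 251.6440 N*s
delta_v = J / m
delta_v = 251.6440 / 60
delta_v = 4.1941


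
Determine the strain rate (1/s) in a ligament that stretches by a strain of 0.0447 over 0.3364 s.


strain_rate = delta_strain / delta_t
strain_rate = 0.0447 / 0.3364
strain_rate = 0.1329


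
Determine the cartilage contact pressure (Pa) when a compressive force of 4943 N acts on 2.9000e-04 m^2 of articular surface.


P = F / A
P = 4943 / 2.9000e-04
P = 1.7045e+07


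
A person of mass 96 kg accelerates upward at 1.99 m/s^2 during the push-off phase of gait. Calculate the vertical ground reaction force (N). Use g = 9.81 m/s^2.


GRF = m * (g + a)
GRF = 96 * (9.81 + 1.99)
GRF = 96 * 11.8000
GRF = 1132.8000


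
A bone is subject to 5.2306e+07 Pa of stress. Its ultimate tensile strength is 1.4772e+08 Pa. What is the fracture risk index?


FRI = applied / ultimate
FRI = 5.2306e+07 / 1.4772e+08
FRI = 0.3541


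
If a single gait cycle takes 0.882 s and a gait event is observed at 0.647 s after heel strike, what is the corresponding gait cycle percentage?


pct = (event_time / cycle_time) * 100
pct = (0.647 / 0.882) * 100
ratio = 0.7336
pct = 73.3560


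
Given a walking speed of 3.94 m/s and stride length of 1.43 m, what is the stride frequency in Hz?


f = v / stride_length
f = 3.94 / 1.43
f = 2.7552


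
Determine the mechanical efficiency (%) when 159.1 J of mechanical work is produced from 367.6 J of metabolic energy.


eta = (W_mech / E_meta) * 100
eta = (159.1 / 367.6) * 100
ratio = 0.4328
eta = 43.2807


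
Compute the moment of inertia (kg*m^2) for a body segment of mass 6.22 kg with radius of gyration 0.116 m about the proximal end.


I = m * k^2
I = 6.22 * 0.116^2
k^2 = 0.0135
I = 0.0837


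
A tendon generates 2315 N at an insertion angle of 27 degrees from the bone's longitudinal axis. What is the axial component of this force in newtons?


F_eff = F_tendon * cos(theta)
theta = 27 deg = 0.4712 rad
cos(theta) = 0.8910
F_eff = 2315 * 0.8910
F_eff = 2062.6801


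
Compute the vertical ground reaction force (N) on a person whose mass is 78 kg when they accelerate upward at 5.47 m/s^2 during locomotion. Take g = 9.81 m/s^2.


GRF = m * (g + a)
GRF = 78 * (9.81 + 5.47)
GRF = 78 * 15.2800
GRF = 1191.8400


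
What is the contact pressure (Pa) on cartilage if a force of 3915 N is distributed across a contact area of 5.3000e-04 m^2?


P = F / A
P = 3915 / 5.3000e-04
P = 7.3868e+06


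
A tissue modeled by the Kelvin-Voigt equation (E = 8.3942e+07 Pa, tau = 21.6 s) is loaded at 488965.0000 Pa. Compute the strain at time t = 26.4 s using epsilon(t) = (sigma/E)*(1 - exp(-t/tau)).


epsilon(t) = (sigma/E) * (1 - exp(-t/tau))
sigma/E = 488965.0000 / 8.3942e+07 = 0.0058
exp(-t/tau) = exp(-26.4 / 21.6) = 0.2946
epsilon = 0.0058 * (1 - 0.2946)
epsilon = 0.0041


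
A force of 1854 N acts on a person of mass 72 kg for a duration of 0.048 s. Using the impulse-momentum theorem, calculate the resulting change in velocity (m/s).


J = F * dt = 1854 * 0.048 = 88.9920 N*s
delta_v = J / m
delta_v = 88.9920 / 72
delta_v = 1.2360


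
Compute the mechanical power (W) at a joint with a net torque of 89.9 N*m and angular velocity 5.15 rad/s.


P = M * omega
P = 89.9 * 5.15
P = 462.9850


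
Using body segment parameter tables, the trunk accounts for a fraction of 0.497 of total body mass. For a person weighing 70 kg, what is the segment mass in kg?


m_segment = body_mass * fraction
m_segment = 70 * 0.497
m_segment = 34.7900


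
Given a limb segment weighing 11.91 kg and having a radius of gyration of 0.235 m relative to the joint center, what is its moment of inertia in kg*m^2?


I = m * k^2
I = 11.91 * 0.235^2
k^2 = 0.0552
I = 0.6577


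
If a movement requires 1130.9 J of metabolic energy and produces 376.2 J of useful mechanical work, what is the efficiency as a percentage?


eta = (W_mech / E_meta) * 100
eta = (376.2 / 1130.9) * 100
ratio = 0.3327
eta = 33.2655


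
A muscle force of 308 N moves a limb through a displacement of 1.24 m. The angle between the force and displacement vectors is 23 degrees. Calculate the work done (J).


W = F * d * cos(theta)
theta = 23 deg = 0.4014 rad
cos(theta) = 0.9205
W = 308 * 1.24 * 0.9205
W = 351.5592


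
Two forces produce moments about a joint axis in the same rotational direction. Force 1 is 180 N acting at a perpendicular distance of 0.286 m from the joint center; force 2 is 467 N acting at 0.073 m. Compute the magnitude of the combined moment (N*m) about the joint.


M = F1 * d1 + F2 * d2
M = 180 * 0.286 + 467 * 0.073
M = 51.4800 + 34.0910
M = 85.5710


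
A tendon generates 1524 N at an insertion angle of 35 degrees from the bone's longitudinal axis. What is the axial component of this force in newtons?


F_eff = F_tendon * cos(theta)
theta = 35 deg = 0.6109 rad
cos(theta) = 0.8192
F_eff = 1524 * 0.8192
F_eff = 1248.3877


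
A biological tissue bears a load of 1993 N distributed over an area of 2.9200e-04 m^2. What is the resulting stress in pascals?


stress = F / A
stress = 1993 / 2.9200e-04
stress = 6.8253e+06


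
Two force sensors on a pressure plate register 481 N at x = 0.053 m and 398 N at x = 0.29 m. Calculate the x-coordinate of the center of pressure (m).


COP_x = (F1*x1 + F2*x2) / (F1 + F2)
COP_x = (481*0.053 + 398*0.29) / (481 + 398)
Numerator = 140.9130
Denominator = 879
COP_x = 0.1603


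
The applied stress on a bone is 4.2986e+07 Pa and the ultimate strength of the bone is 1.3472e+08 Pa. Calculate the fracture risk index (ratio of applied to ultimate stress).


FRI = applied / ultimate
FRI = 4.2986e+07 / 1.3472e+08
FRI = 0.3191


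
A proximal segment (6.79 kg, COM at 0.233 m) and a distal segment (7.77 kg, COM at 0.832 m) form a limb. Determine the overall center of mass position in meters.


COM = (m1*x1 + m2*x2) / (m1 + m2)
COM = (6.79*0.233 + 7.77*0.832) / (6.79 + 7.77)
Numerator = 8.0467
Denominator = 14.5600
COM = 0.5527


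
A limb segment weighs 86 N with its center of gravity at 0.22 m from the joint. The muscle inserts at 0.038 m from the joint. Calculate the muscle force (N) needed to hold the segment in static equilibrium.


F_muscle = W * d_load / d_muscle
F_muscle = 86 * 0.22 / 0.038
Numerator = 18.9200
F_muscle = 497.8947


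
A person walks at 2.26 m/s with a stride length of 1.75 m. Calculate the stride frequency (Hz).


f = v / stride_length
f = 2.26 / 1.75
f = 1.2914


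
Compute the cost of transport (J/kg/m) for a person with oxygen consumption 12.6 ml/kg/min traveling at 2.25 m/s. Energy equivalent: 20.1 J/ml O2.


Power per kg = VO2 * 20.1 / 60
Power per kg = 12.6 * 20.1 / 60 = 4.2210 W/kg
Cost = power_per_kg / speed
Cost = 4.2210 / 2.25
Cost = 1.8760


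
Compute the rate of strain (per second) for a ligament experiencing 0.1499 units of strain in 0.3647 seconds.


strain_rate = delta_strain / delta_t
strain_rate = 0.1499 / 0.3647
strain_rate = 0.4110


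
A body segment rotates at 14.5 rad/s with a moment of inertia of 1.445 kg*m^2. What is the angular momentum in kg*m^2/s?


L = I * omega
L = 1.445 * 14.5
L = 20.9525


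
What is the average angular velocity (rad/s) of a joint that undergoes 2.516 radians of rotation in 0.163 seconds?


omega = delta_theta / delta_t
omega = 2.516 / 0.163
omega = 15.4356


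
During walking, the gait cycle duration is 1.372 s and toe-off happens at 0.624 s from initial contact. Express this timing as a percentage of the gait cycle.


pct = (event_time / cycle_time) * 100
pct = (0.624 / 1.372) * 100
ratio = 0.4548
pct = 45.4810


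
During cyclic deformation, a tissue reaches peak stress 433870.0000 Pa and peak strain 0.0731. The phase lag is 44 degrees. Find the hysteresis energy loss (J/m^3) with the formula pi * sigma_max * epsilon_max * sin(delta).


E_loss = pi * sigma_max * epsilon_max * sin(delta)
delta = 44 deg = 0.7679 rad
sin(delta) = 0.6947
E_loss = pi * 433870.0000 * 0.0731 * 0.6947
E_loss = 69214.6687


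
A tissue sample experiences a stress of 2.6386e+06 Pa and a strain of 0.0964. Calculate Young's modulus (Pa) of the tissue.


E = stress / strain
E = 2.6386e+06 / 0.0964
E = 2.7371e+07


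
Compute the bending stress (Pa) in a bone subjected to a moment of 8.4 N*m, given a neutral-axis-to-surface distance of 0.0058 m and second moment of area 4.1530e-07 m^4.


sigma = M * c / I
sigma = 8.4 * 0.0058 / 4.1530e-07
M * c = 0.0487
sigma = 117312.7859


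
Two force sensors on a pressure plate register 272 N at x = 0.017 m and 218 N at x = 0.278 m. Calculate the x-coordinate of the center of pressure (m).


COP_x = (F1*x1 + F2*x2) / (F1 + F2)
COP_x = (272*0.017 + 218*0.278) / (272 + 218)
Numerator = 65.2280
Denominator = 490
COP_x = 0.1331


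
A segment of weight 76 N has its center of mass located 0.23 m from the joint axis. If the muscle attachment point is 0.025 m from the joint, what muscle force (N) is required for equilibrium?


F_muscle = W * d_load / d_muscle
F_muscle = 76 * 0.23 / 0.025
Numerator = 17.4800
F_muscle = 699.2000


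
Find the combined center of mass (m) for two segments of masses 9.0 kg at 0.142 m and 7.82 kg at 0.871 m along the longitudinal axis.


COM = (m1*x1 + m2*x2) / (m1 + m2)
COM = (9.0*0.142 + 7.82*0.871) / (9.0 + 7.82)
Numerator = 8.0892
Denominator = 16.8200
COM = 0.4809


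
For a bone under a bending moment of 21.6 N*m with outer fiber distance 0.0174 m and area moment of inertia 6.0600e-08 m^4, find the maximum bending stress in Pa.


sigma = M * c / I
sigma = 21.6 * 0.0174 / 6.0600e-08
M * c = 0.3758
sigma = 6.2020e+06


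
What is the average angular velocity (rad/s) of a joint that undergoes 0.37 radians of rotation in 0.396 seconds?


omega = delta_theta / delta_t
omega = 0.37 / 0.396
omega = 0.9343


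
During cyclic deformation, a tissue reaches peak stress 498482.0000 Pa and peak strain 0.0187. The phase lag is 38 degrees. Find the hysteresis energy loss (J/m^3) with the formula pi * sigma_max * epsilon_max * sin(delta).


E_loss = pi * sigma_max * epsilon_max * sin(delta)
delta = 38 deg = 0.6632 rad
sin(delta) = 0.6157
E_loss = pi * 498482.0000 * 0.0187 * 0.6157
E_loss = 18029.4691


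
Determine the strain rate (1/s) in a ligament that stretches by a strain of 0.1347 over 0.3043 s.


strain_rate = delta_strain / delta_t
strain_rate = 0.1347 / 0.3043
strain_rate = 0.4427


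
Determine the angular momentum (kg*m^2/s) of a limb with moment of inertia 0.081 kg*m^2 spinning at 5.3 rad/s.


L = I * omega
L = 0.081 * 5.3
L = 0.4293


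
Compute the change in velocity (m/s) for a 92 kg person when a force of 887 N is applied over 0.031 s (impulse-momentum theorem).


J = F * dt = 887 * 0.031 = 27.4970 N*s
delta_v = J / m
delta_v = 27.4970 / 92
delta_v = 0.2989


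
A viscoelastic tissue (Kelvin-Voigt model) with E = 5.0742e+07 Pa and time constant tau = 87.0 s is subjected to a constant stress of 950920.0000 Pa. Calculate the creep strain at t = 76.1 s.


epsilon(t) = (sigma/E) * (1 - exp(-t/tau))
sigma/E = 950920.0000 / 5.0742e+07 = 0.0187
exp(-t/tau) = exp(-76.1 / 87.0) = 0.4170
epsilon = 0.0187 * (1 - 0.4170)
epsilon = 0.0109


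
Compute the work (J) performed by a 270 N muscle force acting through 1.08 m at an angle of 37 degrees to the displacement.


W = F * d * cos(theta)
theta = 37 deg = 0.6458 rad
cos(theta) = 0.7986
W = 270 * 1.08 * 0.7986
W = 232.8821


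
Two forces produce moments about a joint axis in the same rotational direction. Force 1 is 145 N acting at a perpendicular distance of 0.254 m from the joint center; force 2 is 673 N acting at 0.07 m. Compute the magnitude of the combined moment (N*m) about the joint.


M = F1 * d1 + F2 * d2
M = 145 * 0.254 + 673 * 0.07
M = 36.8300 + 47.1100
M = 83.9400


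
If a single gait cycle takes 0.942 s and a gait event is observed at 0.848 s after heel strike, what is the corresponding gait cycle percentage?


pct = (event_time / cycle_time) * 100
pct = (0.848 / 0.942) * 100
ratio = 0.9002
pct = 90.0212


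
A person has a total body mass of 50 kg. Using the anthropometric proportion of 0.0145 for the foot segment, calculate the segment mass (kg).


m_segment = body_mass * fraction
m_segment = 50 * 0.0145
m_segment = 0.7250


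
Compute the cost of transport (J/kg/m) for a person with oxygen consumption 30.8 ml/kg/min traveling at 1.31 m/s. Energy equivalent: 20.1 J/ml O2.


Power per kg = VO2 * 20.1 / 60
Power per kg = 30.8 * 20.1 / 60 = 10.3180 W/kg
Cost = power_per_kg / speed
Cost = 10.3180 / 1.31
Cost = 7.8763


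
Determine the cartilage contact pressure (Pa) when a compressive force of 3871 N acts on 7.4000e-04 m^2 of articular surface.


P = F / A
P = 3871 / 7.4000e-04
P = 5.2311e+06


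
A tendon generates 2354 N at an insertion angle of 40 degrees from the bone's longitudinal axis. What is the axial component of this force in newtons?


F_eff = F_tendon * cos(theta)
theta = 40 deg = 0.6981 rad
cos(theta) = 0.7660
F_eff = 2354 * 0.7660
F_eff = 1803.2686


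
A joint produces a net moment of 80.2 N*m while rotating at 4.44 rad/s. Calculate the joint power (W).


P = M * omega
P = 80.2 * 4.44
P = 356.0880


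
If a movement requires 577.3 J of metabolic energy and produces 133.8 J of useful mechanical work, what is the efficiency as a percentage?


eta = (W_mech / E_meta) * 100
eta = (133.8 / 577.3) * 100
ratio = 0.2318
eta = 23.1769


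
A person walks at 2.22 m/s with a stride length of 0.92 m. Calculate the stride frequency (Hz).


f = v / stride_length
f = 2.22 / 0.92
f = 2.4130


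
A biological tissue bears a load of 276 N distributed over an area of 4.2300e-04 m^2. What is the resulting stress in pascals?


stress = F / A
stress = 276 / 4.2300e-04
stress = 652482.2695


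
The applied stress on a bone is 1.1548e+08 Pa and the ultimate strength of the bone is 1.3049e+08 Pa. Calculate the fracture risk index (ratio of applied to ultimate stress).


FRI = applied / ultimate
FRI = 1.1548e+08 / 1.3049e+08
FRI = 0.8850


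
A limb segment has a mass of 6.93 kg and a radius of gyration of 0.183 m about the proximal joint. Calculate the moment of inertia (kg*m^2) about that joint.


I = m * k^2
I = 6.93 * 0.183^2
k^2 = 0.0335
I = 0.2321


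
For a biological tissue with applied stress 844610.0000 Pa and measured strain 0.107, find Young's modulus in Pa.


E = stress / strain
E = 844610.0000 / 0.107
E = 7.8936e+06


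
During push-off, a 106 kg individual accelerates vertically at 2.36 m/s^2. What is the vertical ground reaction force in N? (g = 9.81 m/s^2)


GRF = m * (g + a)
GRF = 106 * (9.81 + 2.36)
GRF = 106 * 12.1700
GRF = 1290.0200


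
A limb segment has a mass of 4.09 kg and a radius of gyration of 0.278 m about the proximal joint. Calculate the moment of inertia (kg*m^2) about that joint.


I = m * k^2
I = 4.09 * 0.278^2
k^2 = 0.0773
I = 0.3161


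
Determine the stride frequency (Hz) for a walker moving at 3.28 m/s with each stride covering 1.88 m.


f = v / stride_length
f = 3.28 / 1.88
f = 1.7447


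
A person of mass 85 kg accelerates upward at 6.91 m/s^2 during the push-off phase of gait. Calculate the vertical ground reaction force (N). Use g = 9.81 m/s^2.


GRF = m * (g + a)
GRF = 85 * (9.81 + 6.91)
GRF = 85 * 16.7200
GRF = 1421.2000


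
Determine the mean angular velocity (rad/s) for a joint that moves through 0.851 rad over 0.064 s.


omega = delta_theta / delta_t
omega = 0.851 / 0.064
omega = 13.2969


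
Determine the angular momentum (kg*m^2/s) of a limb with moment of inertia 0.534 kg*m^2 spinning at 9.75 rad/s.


L = I * omega
L = 0.534 * 9.75
L = 5.2065


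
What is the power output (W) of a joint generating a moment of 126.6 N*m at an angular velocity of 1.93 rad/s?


P = M * omega
P = 126.6 * 1.93
P = 244.3380


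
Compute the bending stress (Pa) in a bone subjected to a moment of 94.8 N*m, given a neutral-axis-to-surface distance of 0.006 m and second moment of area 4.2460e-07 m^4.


sigma = M * c / I
sigma = 94.8 * 0.006 / 4.2460e-07
M * c = 0.5688
sigma = 1.3396e+06


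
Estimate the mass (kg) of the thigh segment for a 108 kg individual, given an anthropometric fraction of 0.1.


m_segment = body_mass * fraction
m_segment = 108 * 0.1
m_segment = 10.8000


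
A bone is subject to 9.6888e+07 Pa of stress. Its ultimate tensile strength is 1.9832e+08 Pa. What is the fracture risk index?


FRI = applied / ultimate
FRI = 9.6888e+07 / 1.9832e+08
FRI = 0.4885


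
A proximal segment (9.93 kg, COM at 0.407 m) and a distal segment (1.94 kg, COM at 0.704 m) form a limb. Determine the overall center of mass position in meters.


COM = (m1*x1 + m2*x2) / (m1 + m2)
COM = (9.93*0.407 + 1.94*0.704) / (9.93 + 1.94)
Numerator = 5.4073
Denominator = 11.8700
COM = 0.4555


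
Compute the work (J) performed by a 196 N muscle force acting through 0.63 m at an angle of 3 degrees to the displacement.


W = F * d * cos(theta)
theta = 3 deg = 0.0524 rad
cos(theta) = 0.9986
W = 196 * 0.63 * 0.9986
W = 123.3108


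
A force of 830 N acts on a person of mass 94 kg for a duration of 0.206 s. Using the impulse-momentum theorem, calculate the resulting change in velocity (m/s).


J = F * dt = 830 * 0.206 = 170.9800 N*s
delta_v = J / m
delta_v = 170.9800 / 94
delta_v = 1.8189


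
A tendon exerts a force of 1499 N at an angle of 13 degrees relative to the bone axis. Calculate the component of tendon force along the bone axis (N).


F_eff = F_tendon * cos(theta)
theta = 13 deg = 0.2269 rad
cos(theta) = 0.9744
F_eff = 1499 * 0.9744
F_eff = 1460.5807


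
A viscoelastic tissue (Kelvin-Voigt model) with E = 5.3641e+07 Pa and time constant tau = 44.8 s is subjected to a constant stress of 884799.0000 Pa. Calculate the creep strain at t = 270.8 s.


epsilon(t) = (sigma/E) * (1 - exp(-t/tau))
sigma/E = 884799.0000 / 5.3641e+07 = 0.0165
exp(-t/tau) = exp(-270.8 / 44.8) = 0.0024
epsilon = 0.0165 * (1 - 0.0024)
epsilon = 0.0165


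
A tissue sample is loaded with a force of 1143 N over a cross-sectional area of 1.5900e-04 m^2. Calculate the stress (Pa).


stress = F / A
stress = 1143 / 1.5900e-04
stress = 7.1887e+06


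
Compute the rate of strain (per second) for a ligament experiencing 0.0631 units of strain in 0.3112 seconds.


strain_rate = delta_strain / delta_t
strain_rate = 0.0631 / 0.3112
strain_rate = 0.2028


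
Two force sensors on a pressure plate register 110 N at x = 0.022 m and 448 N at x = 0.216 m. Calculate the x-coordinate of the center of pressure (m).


COP_x = (F1*x1 + F2*x2) / (F1 + F2)
COP_x = (110*0.022 + 448*0.216) / (110 + 448)
Numerator = 99.1880
Denominator = 558
COP_x = 0.1778


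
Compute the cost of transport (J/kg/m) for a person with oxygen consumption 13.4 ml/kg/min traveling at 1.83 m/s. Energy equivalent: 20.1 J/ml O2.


Power per kg = VO2 * 20.1 / 60
Power per kg = 13.4 * 20.1 / 60 = 4.4890 W/kg
Cost = power_per_kg / speed
Cost = 4.4890 / 1.83
Cost = 2.4530


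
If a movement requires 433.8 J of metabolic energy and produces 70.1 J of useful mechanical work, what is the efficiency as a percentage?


eta = (W_mech / E_meta) * 100
eta = (70.1 / 433.8) * 100
ratio = 0.1616
eta = 16.1595


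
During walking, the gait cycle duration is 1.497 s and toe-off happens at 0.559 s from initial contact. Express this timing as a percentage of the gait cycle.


pct = (event_time / cycle_time) * 100
pct = (0.559 / 1.497) * 100
ratio = 0.3734
pct = 37.3413


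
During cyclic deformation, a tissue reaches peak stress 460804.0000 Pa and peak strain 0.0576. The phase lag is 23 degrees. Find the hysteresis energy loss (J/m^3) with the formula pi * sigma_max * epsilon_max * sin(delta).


E_loss = pi * sigma_max * epsilon_max * sin(delta)
delta = 23 deg = 0.4014 rad
sin(delta) = 0.3907
E_loss = pi * 460804.0000 * 0.0576 * 0.3907
E_loss = 32581.1649


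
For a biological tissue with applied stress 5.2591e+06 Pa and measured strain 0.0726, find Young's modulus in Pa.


E = stress / strain
E = 5.2591e+06 / 0.0726
E = 7.2439e+07


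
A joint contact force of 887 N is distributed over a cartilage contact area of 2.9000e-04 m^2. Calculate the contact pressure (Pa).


P = F / A
P = 887 / 2.9000e-04
P = 3.0586e+06


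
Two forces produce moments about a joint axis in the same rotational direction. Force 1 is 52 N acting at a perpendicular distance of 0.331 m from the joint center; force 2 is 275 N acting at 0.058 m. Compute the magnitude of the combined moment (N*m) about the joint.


M = F1 * d1 + F2 * d2
M = 52 * 0.331 + 275 * 0.058
M = 17.2120 + 15.9500
M = 33.1620


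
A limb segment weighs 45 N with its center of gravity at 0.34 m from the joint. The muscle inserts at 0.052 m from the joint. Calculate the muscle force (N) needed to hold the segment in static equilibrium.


F_muscle = W * d_load / d_muscle
F_muscle = 45 * 0.34 / 0.052
Numerator = 15.3000
F_muscle = 294.2308


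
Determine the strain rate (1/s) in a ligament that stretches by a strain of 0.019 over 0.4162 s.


strain_rate = delta_strain / delta_t
strain_rate = 0.019 / 0.4162
strain_rate = 0.0457


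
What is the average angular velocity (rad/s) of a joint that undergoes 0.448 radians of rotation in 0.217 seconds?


omega = delta_theta / delta_t
omega = 0.448 / 0.217
omega = 2.0645


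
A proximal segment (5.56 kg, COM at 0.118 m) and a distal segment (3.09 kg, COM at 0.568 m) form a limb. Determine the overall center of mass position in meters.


COM = (m1*x1 + m2*x2) / (m1 + m2)
COM = (5.56*0.118 + 3.09*0.568) / (5.56 + 3.09)
Numerator = 2.4112
Denominator = 8.6500
COM = 0.2788


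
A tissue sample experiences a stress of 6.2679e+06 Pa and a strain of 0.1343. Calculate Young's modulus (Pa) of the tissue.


E = stress / strain
E = 6.2679e+06 / 0.1343
E = 4.6671e+07


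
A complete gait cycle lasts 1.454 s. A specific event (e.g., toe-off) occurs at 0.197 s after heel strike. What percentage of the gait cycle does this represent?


pct = (event_time / cycle_time) * 100
pct = (0.197 / 1.454) * 100
ratio = 0.1355
pct = 13.5488


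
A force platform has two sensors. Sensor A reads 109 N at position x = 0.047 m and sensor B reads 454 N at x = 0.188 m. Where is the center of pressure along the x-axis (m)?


COP_x = (F1*x1 + F2*x2) / (F1 + F2)
COP_x = (109*0.047 + 454*0.188) / (109 + 454)
Numerator = 90.4750
Denominator = 563
COP_x = 0.1607


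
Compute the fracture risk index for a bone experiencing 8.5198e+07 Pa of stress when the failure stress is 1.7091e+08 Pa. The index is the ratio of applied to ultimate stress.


FRI = applied / ultimate
FRI = 8.5198e+07 / 1.7091e+08
FRI = 0.4985


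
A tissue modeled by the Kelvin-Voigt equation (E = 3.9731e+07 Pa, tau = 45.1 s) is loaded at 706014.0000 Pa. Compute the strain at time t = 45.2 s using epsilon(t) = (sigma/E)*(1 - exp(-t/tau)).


epsilon(t) = (sigma/E) * (1 - exp(-t/tau))
sigma/E = 706014.0000 / 3.9731e+07 = 0.0178
exp(-t/tau) = exp(-45.2 / 45.1) = 0.3671
epsilon = 0.0178 * (1 - 0.3671)
epsilon = 0.0112


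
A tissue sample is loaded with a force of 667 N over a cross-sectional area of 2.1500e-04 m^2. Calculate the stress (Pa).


stress = F / A
stress = 667 / 2.1500e-04
stress = 3.1023e+06


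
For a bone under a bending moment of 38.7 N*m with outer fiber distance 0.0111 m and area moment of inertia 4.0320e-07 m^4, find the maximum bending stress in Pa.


sigma = M * c / I
sigma = 38.7 * 0.0111 / 4.0320e-07
M * c = 0.4296
sigma = 1.0654e+06


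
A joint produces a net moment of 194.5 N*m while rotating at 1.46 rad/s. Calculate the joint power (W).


P = M * omega
P = 194.5 * 1.46
P = 283.9700


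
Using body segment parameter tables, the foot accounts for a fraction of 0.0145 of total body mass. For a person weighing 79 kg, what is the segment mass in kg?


m_segment = body_mass * fraction
m_segment = 79 * 0.0145
m_segment = 1.1455


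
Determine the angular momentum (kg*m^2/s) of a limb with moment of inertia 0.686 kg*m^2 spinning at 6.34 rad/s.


L = I * omega
L = 0.686 * 6.34
L = 4.3492


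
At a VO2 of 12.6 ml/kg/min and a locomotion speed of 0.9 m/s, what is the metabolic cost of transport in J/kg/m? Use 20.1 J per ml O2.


Power per kg = VO2 * 20.1 / 60
Power per kg = 12.6 * 20.1 / 60 = 4.2210 W/kg
Cost = power_per_kg / speed
Cost = 4.2210 / 0.9
Cost = 4.6900


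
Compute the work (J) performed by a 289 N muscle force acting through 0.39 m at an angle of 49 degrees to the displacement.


W = F * d * cos(theta)
theta = 49 deg = 0.8552 rad
cos(theta) = 0.6561
W = 289 * 0.39 * 0.6561
W = 73.9444


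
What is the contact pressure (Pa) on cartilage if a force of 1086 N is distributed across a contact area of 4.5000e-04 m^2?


P = F / A
P = 1086 / 4.5000e-04
P = 2.4133e+06


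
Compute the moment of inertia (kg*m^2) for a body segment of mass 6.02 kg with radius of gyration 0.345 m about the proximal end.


I = m * k^2
I = 6.02 * 0.345^2
k^2 = 0.1190
I = 0.7165


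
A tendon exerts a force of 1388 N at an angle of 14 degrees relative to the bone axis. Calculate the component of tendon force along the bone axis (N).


F_eff = F_tendon * cos(theta)
theta = 14 deg = 0.2443 rad
cos(theta) = 0.9703
F_eff = 1388 * 0.9703
F_eff = 1346.7705


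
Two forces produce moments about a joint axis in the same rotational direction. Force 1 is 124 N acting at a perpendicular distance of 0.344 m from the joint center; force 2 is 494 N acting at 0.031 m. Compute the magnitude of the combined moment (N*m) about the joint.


M = F1 * d1 + F2 * d2
M = 124 * 0.344 + 494 * 0.031
M = 42.6560 + 15.3140
M = 57.9700


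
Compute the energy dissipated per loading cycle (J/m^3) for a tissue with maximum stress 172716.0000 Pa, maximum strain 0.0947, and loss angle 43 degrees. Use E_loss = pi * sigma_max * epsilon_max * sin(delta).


E_loss = pi * sigma_max * epsilon_max * sin(delta)
delta = 43 deg = 0.7505 rad
sin(delta) = 0.6820
E_loss = pi * 172716.0000 * 0.0947 * 0.6820
E_loss = 35044.1680


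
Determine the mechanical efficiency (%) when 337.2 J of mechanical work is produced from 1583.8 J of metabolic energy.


eta = (W_mech / E_meta) * 100
eta = (337.2 / 1583.8) * 100
ratio = 0.2129
eta = 21.2906


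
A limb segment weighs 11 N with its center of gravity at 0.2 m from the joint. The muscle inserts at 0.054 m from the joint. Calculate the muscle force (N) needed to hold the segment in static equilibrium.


F_muscle = W * d_load / d_muscle
F_muscle = 11 * 0.2 / 0.054
Numerator = 2.2000
F_muscle = 40.7407


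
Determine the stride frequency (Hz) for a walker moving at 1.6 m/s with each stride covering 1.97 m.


f = v / stride_length
f = 1.6 / 1.97
f = 0.8122


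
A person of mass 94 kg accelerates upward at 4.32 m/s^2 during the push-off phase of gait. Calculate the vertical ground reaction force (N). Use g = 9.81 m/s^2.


GRF = m * (g + a)
GRF = 94 * (9.81 + 4.32)
GRF = 94 * 14.1300
GRF = 1328.2200


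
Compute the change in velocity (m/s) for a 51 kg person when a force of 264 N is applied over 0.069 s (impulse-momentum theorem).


J = F * dt = 264 * 0.069 = 18.2160 N*s
delta_v = J / m
delta_v = 18.2160 / 51
delta_v = 0.3572


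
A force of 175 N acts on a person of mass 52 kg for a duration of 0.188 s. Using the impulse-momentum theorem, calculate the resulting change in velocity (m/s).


J = F * dt = 175 * 0.188 = 32.9000 N*s
delta_v = J / m
delta_v = 32.9000 / 52
delta_v = 0.6327


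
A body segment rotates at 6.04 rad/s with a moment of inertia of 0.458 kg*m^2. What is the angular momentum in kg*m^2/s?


L = I * omega
L = 0.458 * 6.04
L = 2.7663


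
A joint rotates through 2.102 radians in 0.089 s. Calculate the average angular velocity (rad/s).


omega = delta_theta / delta_t
omega = 2.102 / 0.089
omega = 23.6180


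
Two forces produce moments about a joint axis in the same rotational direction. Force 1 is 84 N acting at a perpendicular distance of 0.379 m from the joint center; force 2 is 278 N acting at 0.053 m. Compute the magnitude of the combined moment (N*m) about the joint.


M = F1 * d1 + F2 * d2
M = 84 * 0.379 + 278 * 0.053
M = 31.8360 + 14.7340
M = 46.5700


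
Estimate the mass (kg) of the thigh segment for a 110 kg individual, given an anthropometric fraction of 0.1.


m_segment = body_mass * fraction
m_segment = 110 * 0.1
m_segment = 11.0000


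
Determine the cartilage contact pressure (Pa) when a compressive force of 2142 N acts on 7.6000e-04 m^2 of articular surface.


P = F / A
P = 2142 / 7.6000e-04
P = 2.8184e+06


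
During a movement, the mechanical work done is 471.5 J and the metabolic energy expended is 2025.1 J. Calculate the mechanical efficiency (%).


eta = (W_mech / E_meta) * 100
eta = (471.5 / 2025.1) * 100
ratio = 0.2328
eta = 23.2828
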